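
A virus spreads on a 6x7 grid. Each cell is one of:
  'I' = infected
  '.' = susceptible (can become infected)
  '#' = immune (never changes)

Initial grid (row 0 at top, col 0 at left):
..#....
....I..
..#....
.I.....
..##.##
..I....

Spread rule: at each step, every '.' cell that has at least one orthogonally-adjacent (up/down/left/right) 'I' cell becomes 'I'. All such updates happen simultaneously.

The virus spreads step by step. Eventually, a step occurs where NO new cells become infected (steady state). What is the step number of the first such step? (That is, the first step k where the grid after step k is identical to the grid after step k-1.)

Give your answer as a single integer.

Step 0 (initial): 3 infected
Step 1: +10 new -> 13 infected
Step 2: +13 new -> 26 infected
Step 3: +7 new -> 33 infected
Step 4: +3 new -> 36 infected
Step 5: +0 new -> 36 infected

Answer: 5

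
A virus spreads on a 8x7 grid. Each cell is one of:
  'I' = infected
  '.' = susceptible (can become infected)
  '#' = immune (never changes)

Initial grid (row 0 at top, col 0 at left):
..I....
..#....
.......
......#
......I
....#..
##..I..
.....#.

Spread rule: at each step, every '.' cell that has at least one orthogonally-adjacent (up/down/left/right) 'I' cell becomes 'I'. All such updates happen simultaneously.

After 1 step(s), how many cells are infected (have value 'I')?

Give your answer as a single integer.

Answer: 10

Derivation:
Step 0 (initial): 3 infected
Step 1: +7 new -> 10 infected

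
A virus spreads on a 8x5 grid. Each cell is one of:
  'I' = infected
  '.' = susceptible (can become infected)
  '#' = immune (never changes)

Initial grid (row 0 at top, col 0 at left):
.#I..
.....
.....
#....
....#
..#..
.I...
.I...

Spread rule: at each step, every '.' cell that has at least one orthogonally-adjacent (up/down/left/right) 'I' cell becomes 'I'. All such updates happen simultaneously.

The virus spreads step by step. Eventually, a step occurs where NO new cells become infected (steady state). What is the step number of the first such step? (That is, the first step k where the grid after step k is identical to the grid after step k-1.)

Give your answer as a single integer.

Answer: 6

Derivation:
Step 0 (initial): 3 infected
Step 1: +7 new -> 10 infected
Step 2: +8 new -> 18 infected
Step 3: +11 new -> 29 infected
Step 4: +6 new -> 35 infected
Step 5: +1 new -> 36 infected
Step 6: +0 new -> 36 infected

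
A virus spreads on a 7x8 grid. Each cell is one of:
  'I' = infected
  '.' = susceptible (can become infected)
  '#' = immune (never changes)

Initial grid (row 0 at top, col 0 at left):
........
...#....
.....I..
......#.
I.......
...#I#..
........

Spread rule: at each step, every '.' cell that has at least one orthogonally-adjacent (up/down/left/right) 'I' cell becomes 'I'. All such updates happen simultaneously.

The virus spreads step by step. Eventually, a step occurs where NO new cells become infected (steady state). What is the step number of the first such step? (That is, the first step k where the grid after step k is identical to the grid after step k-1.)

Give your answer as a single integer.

Step 0 (initial): 3 infected
Step 1: +9 new -> 12 infected
Step 2: +15 new -> 27 infected
Step 3: +14 new -> 41 infected
Step 4: +8 new -> 49 infected
Step 5: +3 new -> 52 infected
Step 6: +0 new -> 52 infected

Answer: 6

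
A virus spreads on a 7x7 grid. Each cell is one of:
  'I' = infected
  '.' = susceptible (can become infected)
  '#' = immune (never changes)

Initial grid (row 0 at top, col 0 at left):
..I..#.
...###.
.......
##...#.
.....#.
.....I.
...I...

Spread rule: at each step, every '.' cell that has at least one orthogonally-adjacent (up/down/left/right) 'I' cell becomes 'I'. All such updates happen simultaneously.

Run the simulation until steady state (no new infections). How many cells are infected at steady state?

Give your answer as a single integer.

Step 0 (initial): 3 infected
Step 1: +9 new -> 12 infected
Step 2: +10 new -> 22 infected
Step 3: +10 new -> 32 infected
Step 4: +5 new -> 37 infected
Step 5: +3 new -> 40 infected
Step 6: +1 new -> 41 infected
Step 7: +0 new -> 41 infected

Answer: 41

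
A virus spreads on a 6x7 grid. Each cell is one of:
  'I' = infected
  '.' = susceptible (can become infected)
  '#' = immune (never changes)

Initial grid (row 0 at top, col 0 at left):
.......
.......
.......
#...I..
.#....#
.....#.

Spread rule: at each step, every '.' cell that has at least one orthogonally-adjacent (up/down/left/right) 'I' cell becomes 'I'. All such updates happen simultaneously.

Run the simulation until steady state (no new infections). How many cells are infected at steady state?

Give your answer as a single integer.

Answer: 37

Derivation:
Step 0 (initial): 1 infected
Step 1: +4 new -> 5 infected
Step 2: +8 new -> 13 infected
Step 3: +8 new -> 21 infected
Step 4: +6 new -> 27 infected
Step 5: +5 new -> 32 infected
Step 6: +3 new -> 35 infected
Step 7: +2 new -> 37 infected
Step 8: +0 new -> 37 infected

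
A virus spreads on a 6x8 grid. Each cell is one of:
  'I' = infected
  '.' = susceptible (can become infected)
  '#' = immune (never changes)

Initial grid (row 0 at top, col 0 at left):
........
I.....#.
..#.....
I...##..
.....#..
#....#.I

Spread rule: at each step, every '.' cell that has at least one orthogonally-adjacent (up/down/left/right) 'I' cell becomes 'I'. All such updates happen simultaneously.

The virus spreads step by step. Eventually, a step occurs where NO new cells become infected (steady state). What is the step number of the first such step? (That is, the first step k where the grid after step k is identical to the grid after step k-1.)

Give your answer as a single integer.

Step 0 (initial): 3 infected
Step 1: +7 new -> 10 infected
Step 2: +7 new -> 17 infected
Step 3: +7 new -> 24 infected
Step 4: +7 new -> 31 infected
Step 5: +7 new -> 38 infected
Step 6: +3 new -> 41 infected
Step 7: +0 new -> 41 infected

Answer: 7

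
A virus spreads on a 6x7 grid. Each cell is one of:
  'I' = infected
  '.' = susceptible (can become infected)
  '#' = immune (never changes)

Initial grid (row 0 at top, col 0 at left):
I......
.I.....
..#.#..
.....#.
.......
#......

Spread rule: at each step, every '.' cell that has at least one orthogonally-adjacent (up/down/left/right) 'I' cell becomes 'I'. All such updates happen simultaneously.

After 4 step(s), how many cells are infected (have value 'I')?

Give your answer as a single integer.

Step 0 (initial): 2 infected
Step 1: +4 new -> 6 infected
Step 2: +4 new -> 10 infected
Step 3: +6 new -> 16 infected
Step 4: +6 new -> 22 infected

Answer: 22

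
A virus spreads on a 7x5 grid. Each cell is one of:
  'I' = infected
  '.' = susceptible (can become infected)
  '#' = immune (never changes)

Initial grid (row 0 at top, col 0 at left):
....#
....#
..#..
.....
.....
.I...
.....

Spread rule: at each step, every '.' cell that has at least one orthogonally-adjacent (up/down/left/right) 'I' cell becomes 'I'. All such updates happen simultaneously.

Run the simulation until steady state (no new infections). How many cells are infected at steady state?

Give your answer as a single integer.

Answer: 32

Derivation:
Step 0 (initial): 1 infected
Step 1: +4 new -> 5 infected
Step 2: +6 new -> 11 infected
Step 3: +6 new -> 17 infected
Step 4: +5 new -> 22 infected
Step 5: +5 new -> 27 infected
Step 6: +4 new -> 31 infected
Step 7: +1 new -> 32 infected
Step 8: +0 new -> 32 infected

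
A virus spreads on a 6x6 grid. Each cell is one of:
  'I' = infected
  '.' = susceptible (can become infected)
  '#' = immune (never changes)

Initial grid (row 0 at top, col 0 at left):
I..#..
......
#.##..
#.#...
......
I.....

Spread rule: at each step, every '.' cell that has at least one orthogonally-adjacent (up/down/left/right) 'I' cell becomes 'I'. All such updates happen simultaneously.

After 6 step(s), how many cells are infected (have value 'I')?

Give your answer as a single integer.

Step 0 (initial): 2 infected
Step 1: +4 new -> 6 infected
Step 2: +4 new -> 10 infected
Step 3: +5 new -> 15 infected
Step 4: +3 new -> 18 infected
Step 5: +4 new -> 22 infected
Step 6: +5 new -> 27 infected

Answer: 27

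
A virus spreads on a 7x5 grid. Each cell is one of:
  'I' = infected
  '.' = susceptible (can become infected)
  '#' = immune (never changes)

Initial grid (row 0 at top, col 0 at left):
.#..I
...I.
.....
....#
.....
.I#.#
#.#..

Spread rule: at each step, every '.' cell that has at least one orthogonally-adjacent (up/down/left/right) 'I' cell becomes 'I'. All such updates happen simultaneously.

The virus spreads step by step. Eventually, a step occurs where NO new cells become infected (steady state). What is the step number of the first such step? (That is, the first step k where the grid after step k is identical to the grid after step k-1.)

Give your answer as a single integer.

Answer: 7

Derivation:
Step 0 (initial): 3 infected
Step 1: +7 new -> 10 infected
Step 2: +8 new -> 18 infected
Step 3: +5 new -> 23 infected
Step 4: +4 new -> 27 infected
Step 5: +1 new -> 28 infected
Step 6: +1 new -> 29 infected
Step 7: +0 new -> 29 infected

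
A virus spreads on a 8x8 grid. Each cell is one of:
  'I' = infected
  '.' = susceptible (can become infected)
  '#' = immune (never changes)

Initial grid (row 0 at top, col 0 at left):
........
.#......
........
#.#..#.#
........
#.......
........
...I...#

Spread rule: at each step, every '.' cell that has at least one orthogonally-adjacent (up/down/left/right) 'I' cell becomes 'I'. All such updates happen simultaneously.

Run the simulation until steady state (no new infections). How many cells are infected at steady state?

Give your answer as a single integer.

Step 0 (initial): 1 infected
Step 1: +3 new -> 4 infected
Step 2: +5 new -> 9 infected
Step 3: +7 new -> 16 infected
Step 4: +7 new -> 23 infected
Step 5: +6 new -> 29 infected
Step 6: +7 new -> 36 infected
Step 7: +7 new -> 43 infected
Step 8: +5 new -> 48 infected
Step 9: +5 new -> 53 infected
Step 10: +3 new -> 56 infected
Step 11: +1 new -> 57 infected
Step 12: +0 new -> 57 infected

Answer: 57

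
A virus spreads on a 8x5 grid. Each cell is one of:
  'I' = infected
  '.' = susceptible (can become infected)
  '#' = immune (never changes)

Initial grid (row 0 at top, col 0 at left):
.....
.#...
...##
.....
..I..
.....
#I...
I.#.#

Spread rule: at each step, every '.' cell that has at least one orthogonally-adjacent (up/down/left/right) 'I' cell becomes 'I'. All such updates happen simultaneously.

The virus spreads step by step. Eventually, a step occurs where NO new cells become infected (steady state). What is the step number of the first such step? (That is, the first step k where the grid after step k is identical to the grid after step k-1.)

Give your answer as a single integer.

Answer: 7

Derivation:
Step 0 (initial): 3 infected
Step 1: +7 new -> 10 infected
Step 2: +8 new -> 18 infected
Step 3: +7 new -> 25 infected
Step 4: +3 new -> 28 infected
Step 5: +4 new -> 32 infected
Step 6: +2 new -> 34 infected
Step 7: +0 new -> 34 infected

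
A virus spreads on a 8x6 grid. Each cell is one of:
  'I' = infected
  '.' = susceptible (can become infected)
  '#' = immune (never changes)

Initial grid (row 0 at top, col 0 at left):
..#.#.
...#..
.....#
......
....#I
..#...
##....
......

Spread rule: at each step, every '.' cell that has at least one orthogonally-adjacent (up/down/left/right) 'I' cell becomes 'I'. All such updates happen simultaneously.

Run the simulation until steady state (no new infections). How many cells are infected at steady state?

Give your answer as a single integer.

Step 0 (initial): 1 infected
Step 1: +2 new -> 3 infected
Step 2: +3 new -> 6 infected
Step 3: +5 new -> 11 infected
Step 4: +6 new -> 17 infected
Step 5: +6 new -> 23 infected
Step 6: +6 new -> 29 infected
Step 7: +5 new -> 34 infected
Step 8: +4 new -> 38 infected
Step 9: +1 new -> 39 infected
Step 10: +0 new -> 39 infected

Answer: 39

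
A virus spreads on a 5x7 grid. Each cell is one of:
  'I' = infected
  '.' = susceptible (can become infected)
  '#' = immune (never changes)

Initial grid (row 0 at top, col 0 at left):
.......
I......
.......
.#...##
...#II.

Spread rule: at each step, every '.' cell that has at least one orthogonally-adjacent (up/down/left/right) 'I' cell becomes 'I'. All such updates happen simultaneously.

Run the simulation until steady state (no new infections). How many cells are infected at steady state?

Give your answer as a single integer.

Step 0 (initial): 3 infected
Step 1: +5 new -> 8 infected
Step 2: +6 new -> 14 infected
Step 3: +8 new -> 22 infected
Step 4: +6 new -> 28 infected
Step 5: +2 new -> 30 infected
Step 6: +1 new -> 31 infected
Step 7: +0 new -> 31 infected

Answer: 31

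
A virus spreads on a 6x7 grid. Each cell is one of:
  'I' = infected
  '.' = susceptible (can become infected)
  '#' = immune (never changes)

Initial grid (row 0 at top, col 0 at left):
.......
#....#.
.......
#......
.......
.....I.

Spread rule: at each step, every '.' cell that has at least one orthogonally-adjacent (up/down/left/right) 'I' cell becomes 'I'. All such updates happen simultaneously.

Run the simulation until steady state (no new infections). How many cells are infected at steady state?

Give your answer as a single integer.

Answer: 39

Derivation:
Step 0 (initial): 1 infected
Step 1: +3 new -> 4 infected
Step 2: +4 new -> 8 infected
Step 3: +5 new -> 13 infected
Step 4: +5 new -> 18 infected
Step 5: +6 new -> 24 infected
Step 6: +6 new -> 30 infected
Step 7: +4 new -> 34 infected
Step 8: +3 new -> 37 infected
Step 9: +1 new -> 38 infected
Step 10: +1 new -> 39 infected
Step 11: +0 new -> 39 infected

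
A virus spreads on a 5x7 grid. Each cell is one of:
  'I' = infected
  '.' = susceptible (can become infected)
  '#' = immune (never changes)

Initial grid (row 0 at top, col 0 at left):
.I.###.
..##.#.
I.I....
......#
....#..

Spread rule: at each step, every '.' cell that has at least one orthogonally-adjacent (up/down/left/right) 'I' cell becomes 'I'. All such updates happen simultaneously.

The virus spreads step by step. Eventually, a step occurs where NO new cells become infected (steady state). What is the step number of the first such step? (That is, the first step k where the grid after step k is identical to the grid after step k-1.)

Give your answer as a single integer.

Answer: 7

Derivation:
Step 0 (initial): 3 infected
Step 1: +8 new -> 11 infected
Step 2: +5 new -> 16 infected
Step 3: +5 new -> 21 infected
Step 4: +2 new -> 23 infected
Step 5: +2 new -> 25 infected
Step 6: +2 new -> 27 infected
Step 7: +0 new -> 27 infected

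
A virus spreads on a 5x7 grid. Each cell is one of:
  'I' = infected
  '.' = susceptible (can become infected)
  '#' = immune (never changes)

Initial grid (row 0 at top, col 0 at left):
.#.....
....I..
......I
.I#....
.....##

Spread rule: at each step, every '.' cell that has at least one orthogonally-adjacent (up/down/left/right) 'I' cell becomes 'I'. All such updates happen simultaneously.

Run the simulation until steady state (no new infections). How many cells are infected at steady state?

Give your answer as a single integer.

Step 0 (initial): 3 infected
Step 1: +10 new -> 13 infected
Step 2: +12 new -> 25 infected
Step 3: +5 new -> 30 infected
Step 4: +1 new -> 31 infected
Step 5: +0 new -> 31 infected

Answer: 31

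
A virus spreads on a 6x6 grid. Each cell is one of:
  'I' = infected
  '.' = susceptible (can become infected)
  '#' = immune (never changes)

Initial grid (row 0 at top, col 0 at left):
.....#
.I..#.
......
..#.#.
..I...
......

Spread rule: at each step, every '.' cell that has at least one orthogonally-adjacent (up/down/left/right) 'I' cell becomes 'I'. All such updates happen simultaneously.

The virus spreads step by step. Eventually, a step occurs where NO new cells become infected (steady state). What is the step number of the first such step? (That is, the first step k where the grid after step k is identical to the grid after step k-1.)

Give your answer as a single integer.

Step 0 (initial): 2 infected
Step 1: +7 new -> 9 infected
Step 2: +11 new -> 20 infected
Step 3: +6 new -> 26 infected
Step 4: +4 new -> 30 infected
Step 5: +1 new -> 31 infected
Step 6: +1 new -> 32 infected
Step 7: +0 new -> 32 infected

Answer: 7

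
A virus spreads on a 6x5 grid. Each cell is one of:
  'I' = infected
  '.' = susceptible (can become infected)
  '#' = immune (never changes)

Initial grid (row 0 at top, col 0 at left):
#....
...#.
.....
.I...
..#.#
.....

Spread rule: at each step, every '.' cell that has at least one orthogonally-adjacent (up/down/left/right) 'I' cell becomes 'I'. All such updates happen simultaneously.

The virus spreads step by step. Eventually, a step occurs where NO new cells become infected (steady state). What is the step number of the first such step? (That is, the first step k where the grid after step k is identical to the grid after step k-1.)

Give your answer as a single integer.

Answer: 7

Derivation:
Step 0 (initial): 1 infected
Step 1: +4 new -> 5 infected
Step 2: +6 new -> 11 infected
Step 3: +8 new -> 19 infected
Step 4: +3 new -> 22 infected
Step 5: +3 new -> 25 infected
Step 6: +1 new -> 26 infected
Step 7: +0 new -> 26 infected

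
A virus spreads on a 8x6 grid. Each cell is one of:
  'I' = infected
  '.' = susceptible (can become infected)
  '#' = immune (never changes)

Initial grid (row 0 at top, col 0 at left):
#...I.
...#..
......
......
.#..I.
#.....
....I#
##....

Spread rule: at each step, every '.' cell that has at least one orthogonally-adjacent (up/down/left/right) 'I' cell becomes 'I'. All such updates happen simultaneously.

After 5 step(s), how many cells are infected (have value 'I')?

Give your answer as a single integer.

Step 0 (initial): 3 infected
Step 1: +9 new -> 12 infected
Step 2: +11 new -> 23 infected
Step 3: +8 new -> 31 infected
Step 4: +5 new -> 36 infected
Step 5: +3 new -> 39 infected

Answer: 39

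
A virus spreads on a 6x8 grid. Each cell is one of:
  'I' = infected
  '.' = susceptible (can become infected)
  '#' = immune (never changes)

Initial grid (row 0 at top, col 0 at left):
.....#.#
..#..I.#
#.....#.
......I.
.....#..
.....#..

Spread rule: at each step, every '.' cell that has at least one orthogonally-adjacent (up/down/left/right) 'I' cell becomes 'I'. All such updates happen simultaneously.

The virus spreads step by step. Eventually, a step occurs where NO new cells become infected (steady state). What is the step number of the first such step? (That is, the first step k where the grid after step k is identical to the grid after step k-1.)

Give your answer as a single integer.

Step 0 (initial): 2 infected
Step 1: +6 new -> 8 infected
Step 2: +8 new -> 16 infected
Step 3: +5 new -> 21 infected
Step 4: +5 new -> 26 infected
Step 5: +5 new -> 31 infected
Step 6: +5 new -> 36 infected
Step 7: +3 new -> 39 infected
Step 8: +1 new -> 40 infected
Step 9: +0 new -> 40 infected

Answer: 9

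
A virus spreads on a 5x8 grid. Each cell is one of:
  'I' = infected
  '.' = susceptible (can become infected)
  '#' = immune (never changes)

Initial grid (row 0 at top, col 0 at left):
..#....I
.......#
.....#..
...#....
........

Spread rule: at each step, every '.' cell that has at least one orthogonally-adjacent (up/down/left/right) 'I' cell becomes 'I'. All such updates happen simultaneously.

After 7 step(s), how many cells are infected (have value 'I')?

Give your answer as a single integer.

Answer: 24

Derivation:
Step 0 (initial): 1 infected
Step 1: +1 new -> 2 infected
Step 2: +2 new -> 4 infected
Step 3: +3 new -> 7 infected
Step 4: +4 new -> 11 infected
Step 5: +5 new -> 16 infected
Step 6: +5 new -> 21 infected
Step 7: +3 new -> 24 infected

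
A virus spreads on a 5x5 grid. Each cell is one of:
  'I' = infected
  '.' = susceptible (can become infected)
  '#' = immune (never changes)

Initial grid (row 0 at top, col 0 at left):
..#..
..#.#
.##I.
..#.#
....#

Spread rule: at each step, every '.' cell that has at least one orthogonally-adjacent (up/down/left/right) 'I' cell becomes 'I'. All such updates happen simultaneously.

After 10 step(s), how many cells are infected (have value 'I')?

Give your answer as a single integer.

Answer: 17

Derivation:
Step 0 (initial): 1 infected
Step 1: +3 new -> 4 infected
Step 2: +2 new -> 6 infected
Step 3: +2 new -> 8 infected
Step 4: +1 new -> 9 infected
Step 5: +2 new -> 11 infected
Step 6: +1 new -> 12 infected
Step 7: +1 new -> 13 infected
Step 8: +1 new -> 14 infected
Step 9: +2 new -> 16 infected
Step 10: +1 new -> 17 infected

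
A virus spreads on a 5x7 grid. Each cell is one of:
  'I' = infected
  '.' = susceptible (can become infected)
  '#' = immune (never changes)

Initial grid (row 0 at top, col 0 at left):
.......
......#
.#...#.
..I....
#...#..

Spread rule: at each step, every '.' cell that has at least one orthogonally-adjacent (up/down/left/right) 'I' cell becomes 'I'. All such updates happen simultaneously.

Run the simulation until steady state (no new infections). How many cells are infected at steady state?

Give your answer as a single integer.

Step 0 (initial): 1 infected
Step 1: +4 new -> 5 infected
Step 2: +6 new -> 11 infected
Step 3: +6 new -> 17 infected
Step 4: +6 new -> 23 infected
Step 5: +5 new -> 28 infected
Step 6: +1 new -> 29 infected
Step 7: +1 new -> 30 infected
Step 8: +0 new -> 30 infected

Answer: 30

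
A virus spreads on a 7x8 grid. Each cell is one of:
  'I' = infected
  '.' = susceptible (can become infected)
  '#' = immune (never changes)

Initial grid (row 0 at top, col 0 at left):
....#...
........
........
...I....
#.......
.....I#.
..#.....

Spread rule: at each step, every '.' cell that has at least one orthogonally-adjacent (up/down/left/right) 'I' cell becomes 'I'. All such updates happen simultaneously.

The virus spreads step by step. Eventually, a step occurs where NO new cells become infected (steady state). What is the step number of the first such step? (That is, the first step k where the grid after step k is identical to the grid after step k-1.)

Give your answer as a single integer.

Answer: 8

Derivation:
Step 0 (initial): 2 infected
Step 1: +7 new -> 9 infected
Step 2: +11 new -> 20 infected
Step 3: +12 new -> 32 infected
Step 4: +8 new -> 40 infected
Step 5: +7 new -> 47 infected
Step 6: +4 new -> 51 infected
Step 7: +1 new -> 52 infected
Step 8: +0 new -> 52 infected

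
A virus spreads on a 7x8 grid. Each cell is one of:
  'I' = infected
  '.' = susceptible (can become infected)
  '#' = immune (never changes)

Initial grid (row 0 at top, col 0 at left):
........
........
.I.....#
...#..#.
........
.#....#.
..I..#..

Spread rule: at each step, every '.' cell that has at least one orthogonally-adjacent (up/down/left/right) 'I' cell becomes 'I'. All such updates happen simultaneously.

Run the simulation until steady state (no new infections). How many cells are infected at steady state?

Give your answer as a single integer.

Answer: 50

Derivation:
Step 0 (initial): 2 infected
Step 1: +7 new -> 9 infected
Step 2: +11 new -> 20 infected
Step 3: +8 new -> 28 infected
Step 4: +6 new -> 34 infected
Step 5: +5 new -> 39 infected
Step 6: +3 new -> 42 infected
Step 7: +3 new -> 45 infected
Step 8: +3 new -> 48 infected
Step 9: +1 new -> 49 infected
Step 10: +1 new -> 50 infected
Step 11: +0 new -> 50 infected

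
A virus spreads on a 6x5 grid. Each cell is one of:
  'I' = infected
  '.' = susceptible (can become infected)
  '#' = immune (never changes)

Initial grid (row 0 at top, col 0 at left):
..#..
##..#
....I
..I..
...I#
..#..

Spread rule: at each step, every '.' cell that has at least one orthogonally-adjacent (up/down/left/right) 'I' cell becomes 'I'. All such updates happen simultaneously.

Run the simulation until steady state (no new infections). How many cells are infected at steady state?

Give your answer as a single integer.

Step 0 (initial): 3 infected
Step 1: +7 new -> 10 infected
Step 2: +6 new -> 16 infected
Step 3: +4 new -> 20 infected
Step 4: +2 new -> 22 infected
Step 5: +0 new -> 22 infected

Answer: 22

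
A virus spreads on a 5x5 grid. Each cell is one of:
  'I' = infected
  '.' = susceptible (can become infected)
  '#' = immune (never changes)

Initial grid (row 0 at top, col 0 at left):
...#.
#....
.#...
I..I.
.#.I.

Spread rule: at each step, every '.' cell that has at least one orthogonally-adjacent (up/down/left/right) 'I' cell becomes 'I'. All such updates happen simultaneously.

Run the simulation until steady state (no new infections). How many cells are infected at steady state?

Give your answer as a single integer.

Step 0 (initial): 3 infected
Step 1: +8 new -> 11 infected
Step 2: +3 new -> 14 infected
Step 3: +2 new -> 16 infected
Step 4: +3 new -> 19 infected
Step 5: +1 new -> 20 infected
Step 6: +1 new -> 21 infected
Step 7: +0 new -> 21 infected

Answer: 21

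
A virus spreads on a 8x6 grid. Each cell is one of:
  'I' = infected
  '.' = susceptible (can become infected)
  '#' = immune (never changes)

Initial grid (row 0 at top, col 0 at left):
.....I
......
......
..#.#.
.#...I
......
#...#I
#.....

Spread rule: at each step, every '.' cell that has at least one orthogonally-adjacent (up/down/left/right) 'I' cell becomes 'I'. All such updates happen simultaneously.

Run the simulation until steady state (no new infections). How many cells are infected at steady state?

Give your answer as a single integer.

Answer: 42

Derivation:
Step 0 (initial): 3 infected
Step 1: +6 new -> 9 infected
Step 2: +6 new -> 15 infected
Step 3: +7 new -> 22 infected
Step 4: +6 new -> 28 infected
Step 5: +6 new -> 34 infected
Step 6: +4 new -> 38 infected
Step 7: +3 new -> 41 infected
Step 8: +1 new -> 42 infected
Step 9: +0 new -> 42 infected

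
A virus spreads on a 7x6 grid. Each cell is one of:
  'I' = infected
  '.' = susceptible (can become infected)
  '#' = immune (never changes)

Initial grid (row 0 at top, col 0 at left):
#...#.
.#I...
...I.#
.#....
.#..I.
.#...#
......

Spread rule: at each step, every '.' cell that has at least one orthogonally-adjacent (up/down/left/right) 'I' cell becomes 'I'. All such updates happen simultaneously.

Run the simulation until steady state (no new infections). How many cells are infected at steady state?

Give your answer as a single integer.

Step 0 (initial): 3 infected
Step 1: +9 new -> 12 infected
Step 2: +9 new -> 21 infected
Step 3: +5 new -> 26 infected
Step 4: +4 new -> 30 infected
Step 5: +2 new -> 32 infected
Step 6: +2 new -> 34 infected
Step 7: +0 new -> 34 infected

Answer: 34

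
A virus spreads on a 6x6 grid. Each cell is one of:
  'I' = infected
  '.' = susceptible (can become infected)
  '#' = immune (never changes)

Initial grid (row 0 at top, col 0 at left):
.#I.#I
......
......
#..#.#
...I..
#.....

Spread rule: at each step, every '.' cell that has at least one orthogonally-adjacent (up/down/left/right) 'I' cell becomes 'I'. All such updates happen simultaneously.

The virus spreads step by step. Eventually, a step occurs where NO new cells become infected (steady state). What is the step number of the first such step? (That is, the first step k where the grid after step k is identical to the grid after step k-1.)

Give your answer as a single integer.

Answer: 5

Derivation:
Step 0 (initial): 3 infected
Step 1: +6 new -> 9 infected
Step 2: +11 new -> 20 infected
Step 3: +8 new -> 28 infected
Step 4: +2 new -> 30 infected
Step 5: +0 new -> 30 infected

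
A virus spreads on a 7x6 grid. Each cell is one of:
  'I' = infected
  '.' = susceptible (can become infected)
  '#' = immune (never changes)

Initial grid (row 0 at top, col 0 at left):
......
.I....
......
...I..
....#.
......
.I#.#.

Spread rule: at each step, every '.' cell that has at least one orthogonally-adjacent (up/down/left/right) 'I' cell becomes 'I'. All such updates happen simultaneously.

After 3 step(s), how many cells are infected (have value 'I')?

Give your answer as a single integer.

Answer: 34

Derivation:
Step 0 (initial): 3 infected
Step 1: +10 new -> 13 infected
Step 2: +13 new -> 26 infected
Step 3: +8 new -> 34 infected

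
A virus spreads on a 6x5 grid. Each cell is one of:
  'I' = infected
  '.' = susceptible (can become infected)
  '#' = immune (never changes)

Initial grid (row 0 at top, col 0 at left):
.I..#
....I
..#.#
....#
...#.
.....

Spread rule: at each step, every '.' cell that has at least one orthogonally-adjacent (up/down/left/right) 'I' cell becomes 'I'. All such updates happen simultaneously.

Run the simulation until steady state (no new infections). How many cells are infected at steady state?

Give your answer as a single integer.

Answer: 25

Derivation:
Step 0 (initial): 2 infected
Step 1: +4 new -> 6 infected
Step 2: +5 new -> 11 infected
Step 3: +3 new -> 14 infected
Step 4: +3 new -> 17 infected
Step 5: +3 new -> 20 infected
Step 6: +2 new -> 22 infected
Step 7: +1 new -> 23 infected
Step 8: +1 new -> 24 infected
Step 9: +1 new -> 25 infected
Step 10: +0 new -> 25 infected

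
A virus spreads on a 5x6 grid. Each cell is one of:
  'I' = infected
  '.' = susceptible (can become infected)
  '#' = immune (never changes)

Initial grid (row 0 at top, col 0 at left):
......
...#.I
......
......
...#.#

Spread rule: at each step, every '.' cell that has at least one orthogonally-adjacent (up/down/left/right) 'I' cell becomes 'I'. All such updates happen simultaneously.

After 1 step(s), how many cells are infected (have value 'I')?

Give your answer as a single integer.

Answer: 4

Derivation:
Step 0 (initial): 1 infected
Step 1: +3 new -> 4 infected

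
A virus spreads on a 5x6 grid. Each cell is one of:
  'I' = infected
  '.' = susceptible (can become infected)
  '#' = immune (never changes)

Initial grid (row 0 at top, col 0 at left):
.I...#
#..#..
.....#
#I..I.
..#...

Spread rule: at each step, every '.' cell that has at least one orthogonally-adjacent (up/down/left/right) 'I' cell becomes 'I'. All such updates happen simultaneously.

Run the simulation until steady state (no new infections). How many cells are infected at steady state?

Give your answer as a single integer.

Answer: 24

Derivation:
Step 0 (initial): 3 infected
Step 1: +10 new -> 13 infected
Step 2: +9 new -> 22 infected
Step 3: +2 new -> 24 infected
Step 4: +0 new -> 24 infected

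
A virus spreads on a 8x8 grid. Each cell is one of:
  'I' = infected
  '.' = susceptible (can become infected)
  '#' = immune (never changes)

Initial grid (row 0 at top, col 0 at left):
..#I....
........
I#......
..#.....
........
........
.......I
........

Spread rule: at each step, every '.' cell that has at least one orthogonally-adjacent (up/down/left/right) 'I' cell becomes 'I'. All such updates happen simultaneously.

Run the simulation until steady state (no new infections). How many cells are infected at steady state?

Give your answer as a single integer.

Answer: 61

Derivation:
Step 0 (initial): 3 infected
Step 1: +7 new -> 10 infected
Step 2: +12 new -> 22 infected
Step 3: +13 new -> 35 infected
Step 4: +14 new -> 49 infected
Step 5: +10 new -> 59 infected
Step 6: +2 new -> 61 infected
Step 7: +0 new -> 61 infected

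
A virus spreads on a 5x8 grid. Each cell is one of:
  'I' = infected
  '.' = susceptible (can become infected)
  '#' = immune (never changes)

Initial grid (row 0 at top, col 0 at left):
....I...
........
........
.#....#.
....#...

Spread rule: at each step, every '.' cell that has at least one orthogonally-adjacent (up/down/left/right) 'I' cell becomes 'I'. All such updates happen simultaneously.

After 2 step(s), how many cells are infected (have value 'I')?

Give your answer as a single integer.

Step 0 (initial): 1 infected
Step 1: +3 new -> 4 infected
Step 2: +5 new -> 9 infected

Answer: 9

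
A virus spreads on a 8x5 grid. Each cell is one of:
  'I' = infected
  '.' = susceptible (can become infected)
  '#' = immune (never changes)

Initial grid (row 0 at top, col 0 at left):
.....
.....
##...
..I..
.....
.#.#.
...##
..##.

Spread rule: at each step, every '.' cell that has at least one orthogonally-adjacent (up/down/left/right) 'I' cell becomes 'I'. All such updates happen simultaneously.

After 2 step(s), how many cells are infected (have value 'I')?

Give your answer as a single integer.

Answer: 12

Derivation:
Step 0 (initial): 1 infected
Step 1: +4 new -> 5 infected
Step 2: +7 new -> 12 infected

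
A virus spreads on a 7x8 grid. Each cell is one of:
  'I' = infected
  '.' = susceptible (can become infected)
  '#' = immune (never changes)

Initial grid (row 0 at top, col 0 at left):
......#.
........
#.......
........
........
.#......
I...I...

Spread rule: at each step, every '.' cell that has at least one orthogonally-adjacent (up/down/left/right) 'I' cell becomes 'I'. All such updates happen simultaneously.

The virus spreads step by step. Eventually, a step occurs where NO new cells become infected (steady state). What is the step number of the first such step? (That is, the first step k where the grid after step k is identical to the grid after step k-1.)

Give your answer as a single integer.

Step 0 (initial): 2 infected
Step 1: +5 new -> 7 infected
Step 2: +6 new -> 13 infected
Step 3: +8 new -> 21 infected
Step 4: +7 new -> 28 infected
Step 5: +7 new -> 35 infected
Step 6: +7 new -> 42 infected
Step 7: +7 new -> 49 infected
Step 8: +3 new -> 52 infected
Step 9: +1 new -> 53 infected
Step 10: +0 new -> 53 infected

Answer: 10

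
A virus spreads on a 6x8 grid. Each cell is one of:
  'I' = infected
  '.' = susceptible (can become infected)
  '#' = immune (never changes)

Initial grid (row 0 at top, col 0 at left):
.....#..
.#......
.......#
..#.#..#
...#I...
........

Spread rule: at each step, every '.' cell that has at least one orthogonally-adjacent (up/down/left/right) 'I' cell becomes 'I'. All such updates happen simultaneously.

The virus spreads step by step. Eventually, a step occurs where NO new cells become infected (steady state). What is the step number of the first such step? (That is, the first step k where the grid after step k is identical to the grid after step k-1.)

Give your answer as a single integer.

Answer: 11

Derivation:
Step 0 (initial): 1 infected
Step 1: +2 new -> 3 infected
Step 2: +4 new -> 7 infected
Step 3: +5 new -> 12 infected
Step 4: +6 new -> 18 infected
Step 5: +5 new -> 23 infected
Step 6: +8 new -> 31 infected
Step 7: +5 new -> 36 infected
Step 8: +2 new -> 38 infected
Step 9: +2 new -> 40 infected
Step 10: +1 new -> 41 infected
Step 11: +0 new -> 41 infected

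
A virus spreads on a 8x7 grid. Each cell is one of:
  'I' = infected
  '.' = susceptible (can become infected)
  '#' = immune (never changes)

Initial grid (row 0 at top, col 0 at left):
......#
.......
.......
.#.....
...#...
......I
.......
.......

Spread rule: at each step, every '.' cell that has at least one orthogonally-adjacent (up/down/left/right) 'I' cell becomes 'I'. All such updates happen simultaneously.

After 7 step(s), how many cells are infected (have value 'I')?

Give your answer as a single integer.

Answer: 42

Derivation:
Step 0 (initial): 1 infected
Step 1: +3 new -> 4 infected
Step 2: +5 new -> 9 infected
Step 3: +6 new -> 15 infected
Step 4: +6 new -> 21 infected
Step 5: +7 new -> 28 infected
Step 6: +8 new -> 36 infected
Step 7: +6 new -> 42 infected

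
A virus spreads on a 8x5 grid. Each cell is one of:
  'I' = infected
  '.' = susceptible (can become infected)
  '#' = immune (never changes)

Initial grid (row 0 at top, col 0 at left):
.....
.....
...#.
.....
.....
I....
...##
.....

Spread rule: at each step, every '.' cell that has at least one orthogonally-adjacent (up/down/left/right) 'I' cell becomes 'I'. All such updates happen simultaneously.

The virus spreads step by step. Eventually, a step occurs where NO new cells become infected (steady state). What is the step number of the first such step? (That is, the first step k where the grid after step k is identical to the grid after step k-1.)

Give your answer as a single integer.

Answer: 10

Derivation:
Step 0 (initial): 1 infected
Step 1: +3 new -> 4 infected
Step 2: +5 new -> 9 infected
Step 3: +6 new -> 15 infected
Step 4: +6 new -> 21 infected
Step 5: +6 new -> 27 infected
Step 6: +4 new -> 31 infected
Step 7: +3 new -> 34 infected
Step 8: +2 new -> 36 infected
Step 9: +1 new -> 37 infected
Step 10: +0 new -> 37 infected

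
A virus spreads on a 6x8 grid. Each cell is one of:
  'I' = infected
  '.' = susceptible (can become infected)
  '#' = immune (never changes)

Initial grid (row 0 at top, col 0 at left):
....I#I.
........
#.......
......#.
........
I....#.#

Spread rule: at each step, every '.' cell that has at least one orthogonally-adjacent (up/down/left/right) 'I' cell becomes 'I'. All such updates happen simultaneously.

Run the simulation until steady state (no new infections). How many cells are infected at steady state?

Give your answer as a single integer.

Step 0 (initial): 3 infected
Step 1: +6 new -> 9 infected
Step 2: +9 new -> 18 infected
Step 3: +9 new -> 27 infected
Step 4: +11 new -> 38 infected
Step 5: +3 new -> 41 infected
Step 6: +1 new -> 42 infected
Step 7: +1 new -> 43 infected
Step 8: +0 new -> 43 infected

Answer: 43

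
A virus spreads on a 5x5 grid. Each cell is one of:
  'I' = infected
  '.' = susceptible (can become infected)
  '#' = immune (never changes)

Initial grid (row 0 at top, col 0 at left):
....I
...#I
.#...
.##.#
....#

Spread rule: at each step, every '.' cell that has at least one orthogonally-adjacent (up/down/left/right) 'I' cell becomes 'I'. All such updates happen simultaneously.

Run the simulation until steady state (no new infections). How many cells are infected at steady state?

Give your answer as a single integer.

Answer: 19

Derivation:
Step 0 (initial): 2 infected
Step 1: +2 new -> 4 infected
Step 2: +2 new -> 6 infected
Step 3: +4 new -> 10 infected
Step 4: +3 new -> 13 infected
Step 5: +2 new -> 15 infected
Step 6: +2 new -> 17 infected
Step 7: +2 new -> 19 infected
Step 8: +0 new -> 19 infected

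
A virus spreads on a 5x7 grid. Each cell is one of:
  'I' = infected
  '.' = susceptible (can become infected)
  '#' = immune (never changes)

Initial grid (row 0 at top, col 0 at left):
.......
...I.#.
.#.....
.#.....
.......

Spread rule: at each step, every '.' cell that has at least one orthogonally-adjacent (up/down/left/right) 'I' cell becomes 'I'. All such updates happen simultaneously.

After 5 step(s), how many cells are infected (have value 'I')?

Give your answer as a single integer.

Step 0 (initial): 1 infected
Step 1: +4 new -> 5 infected
Step 2: +6 new -> 11 infected
Step 3: +7 new -> 18 infected
Step 4: +7 new -> 25 infected
Step 5: +5 new -> 30 infected

Answer: 30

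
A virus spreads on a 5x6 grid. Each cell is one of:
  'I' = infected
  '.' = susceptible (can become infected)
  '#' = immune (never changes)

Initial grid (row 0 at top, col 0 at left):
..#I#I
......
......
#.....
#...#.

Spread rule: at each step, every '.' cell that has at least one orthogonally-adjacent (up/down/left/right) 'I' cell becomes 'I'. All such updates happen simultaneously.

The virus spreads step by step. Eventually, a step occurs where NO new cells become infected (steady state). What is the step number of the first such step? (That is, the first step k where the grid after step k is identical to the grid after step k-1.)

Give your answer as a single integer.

Answer: 7

Derivation:
Step 0 (initial): 2 infected
Step 1: +2 new -> 4 infected
Step 2: +4 new -> 8 infected
Step 3: +5 new -> 13 infected
Step 4: +7 new -> 20 infected
Step 5: +4 new -> 24 infected
Step 6: +1 new -> 25 infected
Step 7: +0 new -> 25 infected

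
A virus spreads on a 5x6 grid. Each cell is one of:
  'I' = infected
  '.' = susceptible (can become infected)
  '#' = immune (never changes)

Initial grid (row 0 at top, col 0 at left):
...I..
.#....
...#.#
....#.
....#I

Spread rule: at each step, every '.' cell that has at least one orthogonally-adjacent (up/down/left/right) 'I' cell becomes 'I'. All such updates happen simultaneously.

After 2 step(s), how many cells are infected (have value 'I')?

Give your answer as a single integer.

Step 0 (initial): 2 infected
Step 1: +4 new -> 6 infected
Step 2: +4 new -> 10 infected

Answer: 10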